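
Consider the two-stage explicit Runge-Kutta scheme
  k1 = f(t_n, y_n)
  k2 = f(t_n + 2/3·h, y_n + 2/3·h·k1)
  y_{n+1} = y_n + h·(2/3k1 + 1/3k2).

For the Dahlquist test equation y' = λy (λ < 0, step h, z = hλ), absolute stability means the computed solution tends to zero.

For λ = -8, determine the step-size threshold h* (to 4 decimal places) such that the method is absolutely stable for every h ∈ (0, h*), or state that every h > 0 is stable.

Test eqn y'=λy, z=hλ:
  k1=λy_n ⇒ h·k1=z·y_n;  k2=λ(1+2/3z)y_n ⇒ h·k2=z(1+2/3z)y_n
  y_{n+1}/y_n = 1 + 2/3z + 1/3z(1+2/3z) = 1 + z + 2/9z²
  ⇒ R(z) = 1 + z + 2/9z².

Need |R(x)|<1, x<0.
x=-1.41: |R|=0.0318
R=1: x+2/9x²=0 ⇒ x=−9/2=-4.5000; min R=1−1/(4·2/9)=-0.1250>−1
Confirm numerically:
  x=-3.875: |R|=0.46181 <1
  x=-3.135: |R|=0.04905 <1
  x=-2.150: |R|=0.12278 <1
  x=-4.777: |R|=1.29405 >1
  x=-4.738: |R|=1.25059 >1
Interval (-4.5000, 0).

(-4.5000,0); λ=-8 ⇒ h* = (9/2)/8 = 0.5625.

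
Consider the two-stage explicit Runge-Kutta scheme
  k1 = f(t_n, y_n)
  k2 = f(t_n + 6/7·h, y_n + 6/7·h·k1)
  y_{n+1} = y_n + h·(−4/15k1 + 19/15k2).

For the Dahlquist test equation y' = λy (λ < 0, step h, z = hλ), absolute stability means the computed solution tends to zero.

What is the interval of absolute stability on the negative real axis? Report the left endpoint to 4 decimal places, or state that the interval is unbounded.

Test eqn y'=λy, z=hλ:
  k1=λy_n ⇒ h·k1=z·y_n;  k2=λ(1+6/7z)y_n ⇒ h·k2=z(1+6/7z)y_n
  y_{n+1}/y_n = 1 − 4/15z + 19/15z(1+6/7z) = 1 + z + 38/35z²
  R(z) = 1 + z + 38/35z².

Need |R(x)|<1, x<0.
x=-1.4: |R|=1.7280
R=1: x+38/35x²=0 ⇒ x=−35/38=-0.9211; min R=1−1/(4·38/35)=0.7697>−1
Confirm numerically:
  x=-0.808: |R|=0.90082 <1
  x=-0.619: |R|=0.79700 <1
  x=-0.521: |R|=0.77371 <1
  x=-0.486: |R|=0.77044 <1
  x=-1.514: |R|=1.97467 >1
  x=-1.245: |R|=1.43788 >1
Interval (-0.9211, 0).

z∈(-0.9211,0).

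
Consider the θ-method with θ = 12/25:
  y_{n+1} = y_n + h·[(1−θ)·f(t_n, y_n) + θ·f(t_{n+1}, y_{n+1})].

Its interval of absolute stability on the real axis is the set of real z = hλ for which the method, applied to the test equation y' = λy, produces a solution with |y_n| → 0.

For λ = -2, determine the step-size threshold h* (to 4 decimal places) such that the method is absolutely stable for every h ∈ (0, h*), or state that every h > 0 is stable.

Set f=λy, z=hλ:
  y_{n+1} = y_n + z·[13/25·y_n + 12/25·y_{n+1}] ⇒ (1 − 12/25z)y_{n+1} = (1 + 13/25z)y_n
  R(z) = (1 + 13/25z)/(1 − 12/25z).

Boundary: |R(x)|=1, x<0.
x=-1.64: |R|=0.0824
R=−1: 1+13/25x = −1+12/25x ⇒ -1/25x=2 ⇒ x=2/(-1/25)=-50.0000
Confirm numerically:
  x=-45.332: |R|=0.99180 <1
  x=-31.537: |R|=0.95424 <1
  x=-28.864: |R|=0.94309 <1
  x=-50.596: |R|=1.00094 >1
  x=-50.201: |R|=1.00032 >1
Interval (-50.0000, 0).

(-50.0000,0); λ=-2 ⇒ h* = (50)/2 = 25.0000.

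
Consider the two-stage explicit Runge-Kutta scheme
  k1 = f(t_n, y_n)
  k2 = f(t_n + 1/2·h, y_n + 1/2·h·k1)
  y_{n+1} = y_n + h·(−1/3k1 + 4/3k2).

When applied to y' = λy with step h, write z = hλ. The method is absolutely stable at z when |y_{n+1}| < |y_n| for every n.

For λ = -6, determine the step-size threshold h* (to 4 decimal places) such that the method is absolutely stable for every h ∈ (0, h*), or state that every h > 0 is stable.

Set f=λy, z=hλ:
  k1=λy_n ⇒ h·k1=z·y_n;  k2=λ(1+1/2z)y_n ⇒ h·k2=z(1+1/2z)y_n
  y_{n+1}/y_n = 1 − 1/3z + 4/3z(1+1/2z) = 1 + z + 2/3z²
  so R(z) = 1 + z + 2/3z².

Boundary: |R(x)|=1, x<0.
x=-1.35: |R|=0.8650
R=1: x+2/3x²=0 ⇒ x=−3/2=-1.5000; min R=1−1/(4·2/3)=0.6250>−1
Confirm numerically:
  x=-1.443: |R|=0.94517 <1
  x=-1.007: |R|=0.66903 <1
  x=-0.613: |R|=0.63751 <1
  x=-2.048: |R|=1.74820 >1
  x=-1.626: |R|=1.13658 >1
Stable set (-1.5000, 0).

(-1.5000,0); λ=-6 ⇒ h* = (3/2)/6 = 0.2500.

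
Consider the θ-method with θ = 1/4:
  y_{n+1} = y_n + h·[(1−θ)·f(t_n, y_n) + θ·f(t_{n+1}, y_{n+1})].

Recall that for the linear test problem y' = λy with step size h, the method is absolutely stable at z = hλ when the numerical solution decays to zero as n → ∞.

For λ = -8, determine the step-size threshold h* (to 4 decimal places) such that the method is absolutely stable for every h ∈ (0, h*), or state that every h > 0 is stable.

On y'=λy, z=hλ:
  y_{n+1} = y_n + z·[3/4·y_n + 1/4·y_{n+1}] ⇒ (1 − 1/4z)y_{n+1} = (1 + 3/4z)y_n
  Hence R(z) = (1 + 3/4z)/(1 − 1/4z).

Boundary: |R(x)|=1, x<0.
x=-1: |R|=0.2000
R=−1: 1+3/4x = −1+1/4x ⇒ -1/2x=2 ⇒ x=2/(-1/2)=-4.0000
Confirm numerically:
  x=-3.876: |R|=0.96851 <1
  x=-3.712: |R|=0.92531 <1
  x=-3.483: |R|=0.86182 <1
  x=-3.098: |R|=0.74584 <1
  x=-4.547: |R|=1.12800 >1
  x=-4.313: |R|=1.07530 >1
Stable set (-4.0000, 0).

(-4.0000,0); λ=-8 ⇒ h* = (4)/8 = 0.5000.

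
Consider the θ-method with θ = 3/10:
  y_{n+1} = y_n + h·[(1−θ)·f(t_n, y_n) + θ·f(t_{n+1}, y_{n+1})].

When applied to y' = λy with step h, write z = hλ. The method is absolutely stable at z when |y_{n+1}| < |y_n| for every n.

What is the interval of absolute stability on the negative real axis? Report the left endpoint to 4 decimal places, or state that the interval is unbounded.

(-5.0000, 0).

On y'=λy, z=hλ:
  y_{n+1} = y_n + z·[7/10·y_n + 3/10·y_{n+1}] ⇒ (1 − 3/10z)y_{n+1} = (1 + 7/10z)y_n
  ⇒ R(z) = (1 + 7/10z)/(1 − 3/10z).

Need |R(x)|<1, x<0.
x=-1.03: |R|=0.2131
R=−1: 1+7/10x = −1+3/10x ⇒ -2/5x=2 ⇒ x=2/(-2/5)=-5.0000
Confirm numerically:
  x=-4.757: |R|=0.95995 <1
  x=-4.750: |R|=0.95876 <1
  x=-4.178: |R|=0.85409 <1
  x=-5.464: |R|=1.07032 >1
  x=-5.245: |R|=1.03808 >1
  x=-5.064: |R|=1.01016 >1
So |R|<1 on (-5.0000, 0).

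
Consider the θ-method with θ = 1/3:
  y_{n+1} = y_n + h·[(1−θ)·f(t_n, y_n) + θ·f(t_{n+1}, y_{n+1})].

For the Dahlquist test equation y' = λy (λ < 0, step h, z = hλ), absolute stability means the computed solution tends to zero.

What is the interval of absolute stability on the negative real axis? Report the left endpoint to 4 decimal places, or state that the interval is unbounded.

With y'=λy (z=hλ):
  y_{n+1} = y_n + z·[2/3·y_n + 1/3·y_{n+1}] ⇒ (1 − 1/3z)y_{n+1} = (1 + 2/3z)y_n
  so R(z) = (1 + 2/3z)/(1 − 1/3z).

Need |R(x)|<1, x<0.
x=-1.03: |R|=0.2333
R=−1: 1+2/3x = −1+1/3x ⇒ -1/3x=2 ⇒ x=2/(-1/3)=-6.0000
Confirm numerically:
  x=-5.647: |R|=0.95918 <1
  x=-4.173: |R|=0.74529 <1
  x=-3.871: |R|=0.69015 <1
  x=-3.113: |R|=0.52773 <1
  x=-6.540: |R|=1.05660 >1
  x=-6.283: |R|=1.03049 >1
Stable set (-6.0000, 0).

z∈(-6.0000,0).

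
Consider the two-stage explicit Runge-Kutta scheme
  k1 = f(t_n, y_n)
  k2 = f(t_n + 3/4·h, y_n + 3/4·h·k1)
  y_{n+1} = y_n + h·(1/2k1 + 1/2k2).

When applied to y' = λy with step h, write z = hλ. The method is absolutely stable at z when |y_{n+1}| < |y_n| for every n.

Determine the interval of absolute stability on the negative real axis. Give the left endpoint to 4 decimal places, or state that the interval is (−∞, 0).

On y'=λy, z=hλ:
  k1=λy_n ⇒ h·k1=z·y_n;  k2=λ(1+3/4z)y_n ⇒ h·k2=z(1+3/4z)y_n
  y_{n+1}/y_n = 1 + 1/2z + 1/2z(1+3/4z) = 1 + z + 3/8z²
  Hence R(z) = 1 + z + 3/8z².

Solve |R(x)|<1 on ℝ⁻.
x=-0.45: |R|=0.6259
R=1: x+3/8x²=0 ⇒ x=−8/3=-2.6667; min R=1−1/(4·3/8)=0.3333>−1
Confirm numerically:
  x=-1.957: |R|=0.47919 <1
  x=-1.758: |R|=0.40096 <1
  x=-1.652: |R|=0.37141 <1
  x=-3.215: |R|=1.66108 >1
  x=-2.897: |R|=1.25023 >1
Stable set (-2.6667, 0).

z∈(-2.6667,0).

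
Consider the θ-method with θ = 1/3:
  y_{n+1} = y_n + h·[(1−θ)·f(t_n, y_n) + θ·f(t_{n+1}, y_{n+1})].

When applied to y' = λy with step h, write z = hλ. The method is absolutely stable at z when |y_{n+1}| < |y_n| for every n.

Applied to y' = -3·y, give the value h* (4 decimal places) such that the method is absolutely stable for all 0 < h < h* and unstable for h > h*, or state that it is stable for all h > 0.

With y'=λy (z=hλ):
  y_{n+1} = y_n + z·[2/3·y_n + 1/3·y_{n+1}] ⇒ (1 − 1/3z)y_{n+1} = (1 + 2/3z)y_n
  so R(z) = (1 + 2/3z)/(1 − 1/3z).

Find x<0 with |R(x)|<1.
x=-0.35: |R|=0.6866
R=−1: 1+2/3x = −1+1/3x ⇒ -1/3x=2 ⇒ x=2/(-1/3)=-6.0000
Confirm numerically:
  x=-5.130: |R|=0.89299 <1
  x=-5.067: |R|=0.88434 <1
  x=-4.174: |R|=0.74547 <1
  x=-3.543: |R|=0.62448 <1
  x=-6.564: |R|=1.05897 >1
  x=-6.440: |R|=1.04661 >1
So |R|<1 on (-6.0000, 0).

(-6.0000,0); λ=-3 ⇒ h* = (6)/3 = 2.0000.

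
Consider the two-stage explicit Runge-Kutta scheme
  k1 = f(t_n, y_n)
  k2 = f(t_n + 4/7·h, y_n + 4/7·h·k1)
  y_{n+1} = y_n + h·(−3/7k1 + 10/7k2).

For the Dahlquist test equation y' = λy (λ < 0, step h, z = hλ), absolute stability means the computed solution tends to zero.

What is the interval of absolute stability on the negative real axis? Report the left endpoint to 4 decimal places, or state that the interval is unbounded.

(-1.2250, 0).

With y'=λy (z=hλ):
  k1=λy_n ⇒ h·k1=z·y_n;  k2=λ(1+4/7z)y_n ⇒ h·k2=z(1+4/7z)y_n
  y_{n+1}/y_n = 1 − 3/7z + 10/7z(1+4/7z) = 1 + z + 40/49z²
  ⇒ R(z) = 1 + z + 40/49z².

Find x<0 with |R(x)|<1.
x=-1.22: |R|=0.9950
R=1: x+40/49x²=0 ⇒ x=−49/40=-1.2250; min R=1−1/(4·40/49)=0.6937>−1
Confirm numerically:
  x=-1.034: |R|=0.83878 <1
  x=-0.862: |R|=0.74457 <1
  x=-0.663: |R|=0.69583 <1
  x=-0.519: |R|=0.70089 <1
  x=-1.534: |R|=1.38694 >1
  x=-1.455: |R|=1.27318 >1
  x=-1.420: |R|=1.22604 >1
So |R|<1 on (-1.2250, 0).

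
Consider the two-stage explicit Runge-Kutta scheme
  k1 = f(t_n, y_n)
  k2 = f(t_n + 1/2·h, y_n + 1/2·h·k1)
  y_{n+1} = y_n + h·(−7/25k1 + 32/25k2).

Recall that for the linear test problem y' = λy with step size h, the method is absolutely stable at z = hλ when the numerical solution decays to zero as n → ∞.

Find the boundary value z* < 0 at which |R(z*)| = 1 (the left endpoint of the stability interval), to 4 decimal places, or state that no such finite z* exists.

With y'=λy (z=hλ):
  k1=λy_n ⇒ h·k1=z·y_n;  k2=λ(1+1/2z)y_n ⇒ h·k2=z(1+1/2z)y_n
  y_{n+1}/y_n = 1 − 7/25z + 32/25z(1+1/2z) = 1 + z + 16/25z²
  so R(z) = 1 + z + 16/25z².

Find x<0 with |R(x)|<1.
x=-0.75: |R|=0.6100
R=1: x+16/25x²=0 ⇒ x=−25/16=-1.5625; min R=1−1/(4·16/25)=0.6094>−1
Confirm numerically:
  x=-1.371: |R|=0.83197 <1
  x=-1.214: |R|=0.72923 <1
  x=-1.095: |R|=0.67238 <1
  x=-2.119: |R|=1.75470 >1
  x=-2.014: |R|=1.58197 >1
Interval (-1.5625, 0).

z* = -1.5625.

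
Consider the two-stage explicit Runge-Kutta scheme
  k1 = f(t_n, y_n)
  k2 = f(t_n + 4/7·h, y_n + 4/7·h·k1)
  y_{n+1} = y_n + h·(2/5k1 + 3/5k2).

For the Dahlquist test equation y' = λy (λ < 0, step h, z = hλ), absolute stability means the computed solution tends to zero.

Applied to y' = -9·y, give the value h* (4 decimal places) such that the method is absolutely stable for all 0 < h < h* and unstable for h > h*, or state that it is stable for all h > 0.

(-2.9167,0); λ=-9 ⇒ h* = (35/12)/9 = 0.3241.

With y'=λy (z=hλ):
  k1=λy_n ⇒ h·k1=z·y_n;  k2=λ(1+4/7z)y_n ⇒ h·k2=z(1+4/7z)y_n
  y_{n+1}/y_n = 1 + 2/5z + 3/5z(1+4/7z) = 1 + z + 12/35z²
  Hence R(z) = 1 + z + 12/35z².

Need |R(x)|<1, x<0.
x=-1.34: |R|=0.2756
R=1: x+12/35x²=0 ⇒ x=−35/12=-2.9167; min R=1−1/(4·12/35)=0.2708>−1
Confirm numerically:
  x=-2.795: |R|=0.88341 <1
  x=-2.534: |R|=0.66754 <1
  x=-1.548: |R|=0.27359 <1
  x=-1.441: |R|=0.27094 <1
  x=-3.480: |R|=1.67214 >1
  x=-3.311: |R|=1.44765 >1
Interval (-2.9167, 0).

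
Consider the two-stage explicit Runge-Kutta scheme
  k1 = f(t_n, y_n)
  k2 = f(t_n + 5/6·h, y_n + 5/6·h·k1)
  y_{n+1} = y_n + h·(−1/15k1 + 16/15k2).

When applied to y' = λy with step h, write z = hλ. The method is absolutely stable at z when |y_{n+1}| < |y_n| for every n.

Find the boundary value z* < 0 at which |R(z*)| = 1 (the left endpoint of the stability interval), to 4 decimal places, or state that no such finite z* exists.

Set f=λy, z=hλ:
  k1=λy_n ⇒ h·k1=z·y_n;  k2=λ(1+5/6z)y_n ⇒ h·k2=z(1+5/6z)y_n
  y_{n+1}/y_n = 1 − 1/15z + 16/15z(1+5/6z) = 1 + z + 8/9z²
  R(z) = 1 + z + 8/9z².

Solve |R(x)|<1 on ℝ⁻.
x=-1.17: |R|=1.0468
R=1: x+8/9x²=0 ⇒ x=−9/8=-1.1250; min R=1−1/(4·8/9)=0.7188>−1
Confirm numerically:
  x=-1.008: |R|=0.89517 <1
  x=-0.997: |R|=0.88656 <1
  x=-0.478: |R|=0.72510 <1
  x=-1.708: |R|=1.88512 >1
  x=-1.595: |R|=1.66636 >1
So |R|<1 on (-1.1250, 0).

left endpoint -1.1250.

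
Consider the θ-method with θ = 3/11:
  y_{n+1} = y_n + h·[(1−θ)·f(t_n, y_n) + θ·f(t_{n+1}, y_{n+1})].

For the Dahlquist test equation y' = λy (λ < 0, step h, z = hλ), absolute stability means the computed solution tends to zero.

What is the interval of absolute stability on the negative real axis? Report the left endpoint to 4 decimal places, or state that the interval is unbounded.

Test eqn y'=λy, z=hλ:
  y_{n+1} = y_n + z·[8/11·y_n + 3/11·y_{n+1}] ⇒ (1 − 3/11z)y_{n+1} = (1 + 8/11z)y_n
  ⇒ R(z) = (1 + 8/11z)/(1 − 3/11z).

Find x<0 with |R(x)|<1.
x=-1.48: |R|=0.0544
R=−1: 1+8/11x = −1+3/11x ⇒ -5/11x=2 ⇒ x=2/(-5/11)=-4.4000
Confirm numerically:
  x=-3.885: |R|=0.88634 <1
  x=-3.142: |R|=0.69206 <1
  x=-2.725: |R|=0.56323 <1
  x=-4.789: |R|=1.07667 >1
  x=-4.528: |R|=1.02603 >1
Stable set (-4.4000, 0).

z∈(-4.4000,0).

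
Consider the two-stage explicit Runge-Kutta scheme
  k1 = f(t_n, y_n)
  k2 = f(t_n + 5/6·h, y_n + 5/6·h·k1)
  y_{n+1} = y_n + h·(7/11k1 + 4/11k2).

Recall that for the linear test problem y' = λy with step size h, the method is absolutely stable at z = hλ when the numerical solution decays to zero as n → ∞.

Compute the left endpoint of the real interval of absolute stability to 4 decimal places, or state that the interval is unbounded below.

With y'=λy (z=hλ):
  k1=λy_n ⇒ h·k1=z·y_n;  k2=λ(1+5/6z)y_n ⇒ h·k2=z(1+5/6z)y_n
  y_{n+1}/y_n = 1 + 7/11z + 4/11z(1+5/6z) = 1 + z + 10/33z²
  R(z) = 1 + z + 10/33z².

Boundary: |R(x)|=1, x<0.
x=-0.39: |R|=0.6561
R=1: x+10/33x²=0 ⇒ x=−33/10=-3.3000; min R=1−1/(4·10/33)=0.1750>−1
Confirm numerically:
  x=-2.595: |R|=0.44561 <1
  x=-1.769: |R|=0.17929 <1
  x=-1.623: |R|=0.17522 <1
  x=-3.860: |R|=1.65503 >1
  x=-3.690: |R|=1.43609 >1
  x=-3.427: |R|=1.13189 >1
Stable set (-3.3000, 0).

z* = -3.3000.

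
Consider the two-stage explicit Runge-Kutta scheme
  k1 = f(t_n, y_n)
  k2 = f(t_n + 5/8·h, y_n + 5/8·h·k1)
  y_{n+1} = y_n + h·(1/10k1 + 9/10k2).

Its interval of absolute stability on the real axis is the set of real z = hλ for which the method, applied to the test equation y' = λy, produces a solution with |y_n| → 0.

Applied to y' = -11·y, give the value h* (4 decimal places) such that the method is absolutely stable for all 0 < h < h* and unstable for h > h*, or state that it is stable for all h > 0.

(-1.7778,0); λ=-11 ⇒ h* = (16/9)/11 = 0.1616.

On y'=λy, z=hλ:
  k1=λy_n ⇒ h·k1=z·y_n;  k2=λ(1+5/8z)y_n ⇒ h·k2=z(1+5/8z)y_n
  y_{n+1}/y_n = 1 + 1/10z + 9/10z(1+5/8z) = 1 + z + 9/16z²
  Hence R(z) = 1 + z + 9/16z².

Solve |R(x)|<1 on ℝ⁻.
x=-1.28: |R|=0.6416
R=1: x+9/16x²=0 ⇒ x=−16/9=-1.7778; min R=1−1/(4·9/16)=0.5556>−1
Confirm numerically:
  x=-1.321: |R|=0.66059 <1
  x=-1.313: |R|=0.65673 <1
  x=-0.787: |R|=0.56140 <1
  x=-2.111: |R|=1.39568 >1
  x=-2.007: |R|=1.25878 >1
  x=-1.892: |R|=1.12156 >1
So |R|<1 on (-1.7778, 0).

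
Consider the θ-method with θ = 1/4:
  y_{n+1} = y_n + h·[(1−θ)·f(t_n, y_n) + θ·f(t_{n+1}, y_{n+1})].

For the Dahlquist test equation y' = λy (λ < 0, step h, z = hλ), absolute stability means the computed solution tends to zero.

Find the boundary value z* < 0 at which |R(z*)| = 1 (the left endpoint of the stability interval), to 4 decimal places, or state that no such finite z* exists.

Test eqn y'=λy, z=hλ:
  y_{n+1} = y_n + z·[3/4·y_n + 1/4·y_{n+1}] ⇒ (1 − 1/4z)y_{n+1} = (1 + 3/4z)y_n
  R(z) = (1 + 3/4z)/(1 − 1/4z).

Solve |R(x)|<1 on ℝ⁻.
x=-1.45: |R|=0.0642
R=−1: 1+3/4x = −1+1/4x ⇒ -1/2x=2 ⇒ x=2/(-1/2)=-4.0000
Confirm numerically:
  x=-3.888: |R|=0.97160 <1
  x=-2.602: |R|=0.57649 <1
  x=-2.505: |R|=0.54035 <1
  x=-4.475: |R|=1.11209 >1
  x=-4.425: |R|=1.10089 >1
Interval (-4.0000, 0).

z* = -4.0000.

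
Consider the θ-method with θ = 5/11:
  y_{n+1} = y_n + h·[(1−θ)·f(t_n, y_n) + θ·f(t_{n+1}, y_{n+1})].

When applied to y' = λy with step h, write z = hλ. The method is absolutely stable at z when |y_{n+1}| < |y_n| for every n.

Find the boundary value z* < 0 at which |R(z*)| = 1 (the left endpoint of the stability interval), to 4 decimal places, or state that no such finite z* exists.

left endpoint -22.0000.

On y'=λy, z=hλ:
  y_{n+1} = y_n + z·[6/11·y_n + 5/11·y_{n+1}] ⇒ (1 − 5/11z)y_{n+1} = (1 + 6/11z)y_n
  ⇒ R(z) = (1 + 6/11z)/(1 − 5/11z).

Solve |R(x)|<1 on ℝ⁻.
x=-0.85: |R|=0.3869
R=−1: 1+6/11x = −1+5/11x ⇒ -1/11x=2 ⇒ x=2/(-1/11)=-22.0000
Confirm numerically:
  x=-20.052: |R|=0.98249 <1
  x=-16.618: |R|=0.94280 <1
  x=-15.061: |R|=0.91960 <1
  x=-9.362: |R|=0.78139 <1
  x=-22.551: |R|=1.00445 >1
  x=-22.474: |R|=1.00384 >1
  x=-22.463: |R|=1.00375 >1
So |R|<1 on (-22.0000, 0).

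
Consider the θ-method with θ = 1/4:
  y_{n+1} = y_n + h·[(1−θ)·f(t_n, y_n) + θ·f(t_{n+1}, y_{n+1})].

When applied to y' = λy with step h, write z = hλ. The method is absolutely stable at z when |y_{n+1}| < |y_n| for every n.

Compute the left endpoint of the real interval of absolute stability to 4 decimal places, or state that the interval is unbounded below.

z* = -4.0000.

On y'=λy, z=hλ:
  y_{n+1} = y_n + z·[3/4·y_n + 1/4·y_{n+1}] ⇒ (1 − 1/4z)y_{n+1} = (1 + 3/4z)y_n
  Hence R(z) = (1 + 3/4z)/(1 − 1/4z).

Find x<0 with |R(x)|<1.
x=-0.65: |R|=0.4409
R=−1: 1+3/4x = −1+1/4x ⇒ -1/2x=2 ⇒ x=2/(-1/2)=-4.0000
Confirm numerically:
  x=-3.380: |R|=0.83198 <1
  x=-2.476: |R|=0.52934 <1
  x=-1.818: |R|=0.24991 <1
  x=-4.133: |R|=1.03271 >1
  x=-4.067: |R|=1.01661 >1
So |R|<1 on (-4.0000, 0).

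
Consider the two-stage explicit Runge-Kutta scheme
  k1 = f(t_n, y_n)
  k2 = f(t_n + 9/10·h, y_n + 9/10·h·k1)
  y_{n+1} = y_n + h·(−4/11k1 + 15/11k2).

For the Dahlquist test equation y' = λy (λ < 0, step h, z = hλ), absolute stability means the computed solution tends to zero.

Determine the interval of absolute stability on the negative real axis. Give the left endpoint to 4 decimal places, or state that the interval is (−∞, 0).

z∈(-0.8148,0).

Test eqn y'=λy, z=hλ:
  k1=λy_n ⇒ h·k1=z·y_n;  k2=λ(1+9/10z)y_n ⇒ h·k2=z(1+9/10z)y_n
  y_{n+1}/y_n = 1 − 4/11z + 15/11z(1+9/10z) = 1 + z + 27/22z²
  R(z) = 1 + z + 27/22z².

Find x<0 with |R(x)|<1.
x=-1.38: |R|=1.9572
R=1: x+27/22x²=0 ⇒ x=−22/27=-0.8148; min R=1−1/(4·27/22)=0.7963>−1
Confirm numerically:
  x=-0.619: |R|=0.85124 <1
  x=-0.598: |R|=0.84088 <1
  x=-0.530: |R|=0.81474 <1
  x=-0.493: |R|=0.80529 <1
  x=-1.144: |R|=1.46218 >1
  x=-0.891: |R|=1.08331 >1
Interval (-0.8148, 0).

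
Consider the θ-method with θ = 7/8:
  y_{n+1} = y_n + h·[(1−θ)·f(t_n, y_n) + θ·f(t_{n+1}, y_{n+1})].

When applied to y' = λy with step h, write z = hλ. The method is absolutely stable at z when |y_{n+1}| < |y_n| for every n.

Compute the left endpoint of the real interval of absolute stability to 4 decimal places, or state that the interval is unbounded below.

On y'=λy, z=hλ:
  y_{n+1} = y_n + z·[1/8·y_n + 7/8·y_{n+1}] ⇒ (1 − 7/8z)y_{n+1} = (1 + 1/8z)y_n
  Hence R(z) = (1 + 1/8z)/(1 − 7/8z).

Find x<0 with |R(x)|<1.
x=-1.59: |R|=0.3351
x=-2: |R|=0.2727
x=-10: |R|=0.0256
x=-100: |R|=0.1299
θ=7/8≥1/2 ⇒ |1+1/8x|<|1−7/8x| ∀x<0 ⇒ stable on all of ℝ⁻.

unbounded; (−∞, 0).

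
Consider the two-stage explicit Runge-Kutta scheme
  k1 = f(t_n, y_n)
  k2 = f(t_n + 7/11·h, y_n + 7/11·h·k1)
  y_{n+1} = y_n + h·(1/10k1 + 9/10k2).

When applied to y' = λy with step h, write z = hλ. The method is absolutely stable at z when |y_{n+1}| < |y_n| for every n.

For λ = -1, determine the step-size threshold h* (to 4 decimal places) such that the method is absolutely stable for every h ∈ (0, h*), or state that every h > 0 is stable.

(-1.7460,0); λ=-1 ⇒ h* = (110/63)/1 = 1.7460.

On y'=λy, z=hλ:
  k1=λy_n ⇒ h·k1=z·y_n;  k2=λ(1+7/11z)y_n ⇒ h·k2=z(1+7/11z)y_n
  y_{n+1}/y_n = 1 + 1/10z + 9/10z(1+7/11z) = 1 + z + 63/110z²
  ⇒ R(z) = 1 + z + 63/110z².

Boundary: |R(x)|=1, x<0.
x=-0.67: |R|=0.5871
R=1: x+63/110x²=0 ⇒ x=−110/63=-1.7460; min R=1−1/(4·63/110)=0.5635>−1
Confirm numerically:
  x=-1.461: |R|=0.76150 <1
  x=-1.242: |R|=0.64147 <1
  x=-0.981: |R|=0.57017 <1
  x=-0.876: |R|=0.56350 <1
  x=-1.910: |R|=1.17937 >1
  x=-1.842: |R|=1.10124 >1
Interval (-1.7460, 0).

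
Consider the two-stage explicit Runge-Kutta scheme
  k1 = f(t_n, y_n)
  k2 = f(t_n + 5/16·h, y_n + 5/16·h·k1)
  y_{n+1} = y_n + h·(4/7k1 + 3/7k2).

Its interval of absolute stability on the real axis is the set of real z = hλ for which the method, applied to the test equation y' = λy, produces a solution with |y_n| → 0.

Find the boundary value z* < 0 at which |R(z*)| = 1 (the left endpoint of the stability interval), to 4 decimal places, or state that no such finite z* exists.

left endpoint -7.4667.

On y'=λy, z=hλ:
  k1=λy_n ⇒ h·k1=z·y_n;  k2=λ(1+5/16z)y_n ⇒ h·k2=z(1+5/16z)y_n
  y_{n+1}/y_n = 1 + 4/7z + 3/7z(1+5/16z) = 1 + z + 15/112z²
  Hence R(z) = 1 + z + 15/112z².

Need |R(x)|<1, x<0.
x=-0.7: |R|=0.3656
R=1: x+15/112x²=0 ⇒ x=−112/15=-7.4667; min R=1−1/(4·15/112)=-0.8667>−1
Confirm numerically:
  x=-7.347: |R|=0.88225 <1
  x=-6.232: |R|=0.03051 <1
  x=-4.290: |R|=0.82517 <1
  x=-3.338: |R|=0.84574 <1
  x=-7.647: |R|=1.18469 >1
  x=-7.608: |R|=1.14401 >1
  x=-7.525: |R|=1.05879 >1
So |R|<1 on (-7.4667, 0).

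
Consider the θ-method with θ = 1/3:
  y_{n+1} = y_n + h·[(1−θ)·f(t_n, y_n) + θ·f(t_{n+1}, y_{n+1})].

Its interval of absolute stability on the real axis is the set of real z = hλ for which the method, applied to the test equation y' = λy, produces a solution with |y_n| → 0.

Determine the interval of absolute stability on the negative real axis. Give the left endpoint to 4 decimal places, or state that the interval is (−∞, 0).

(-6.0000, 0).

With y'=λy (z=hλ):
  y_{n+1} = y_n + z·[2/3·y_n + 1/3·y_{n+1}] ⇒ (1 − 1/3z)y_{n+1} = (1 + 2/3z)y_n
  R(z) = (1 + 2/3z)/(1 − 1/3z).

Solve |R(x)|<1 on ℝ⁻.
x=-0.47: |R|=0.5937
R=−1: 1+2/3x = −1+1/3x ⇒ -1/3x=2 ⇒ x=2/(-1/3)=-6.0000
Confirm numerically:
  x=-4.869: |R|=0.85627 <1
  x=-4.561: |R|=0.80968 <1
  x=-3.189: |R|=0.54581 <1
  x=-3.074: |R|=0.51827 <1
  x=-6.478: |R|=1.05043 >1
  x=-6.076: |R|=1.00837 >1
  x=-6.029: |R|=1.00321 >1
Interval (-6.0000, 0).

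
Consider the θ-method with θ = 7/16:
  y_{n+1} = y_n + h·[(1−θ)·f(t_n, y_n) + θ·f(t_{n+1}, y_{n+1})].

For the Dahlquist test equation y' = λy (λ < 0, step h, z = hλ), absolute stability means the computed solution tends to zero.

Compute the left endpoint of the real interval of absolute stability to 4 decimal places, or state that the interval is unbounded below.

left endpoint -16.0000.

With y'=λy (z=hλ):
  y_{n+1} = y_n + z·[9/16·y_n + 7/16·y_{n+1}] ⇒ (1 − 7/16z)y_{n+1} = (1 + 9/16z)y_n
  Hence R(z) = (1 + 9/16z)/(1 − 7/16z).

Solve |R(x)|<1 on ℝ⁻.
x=-1.77: |R|=0.0025
R=−1: 1+9/16x = −1+7/16x ⇒ -1/8x=2 ⇒ x=2/(-1/8)=-16.0000
Confirm numerically:
  x=-12.628: |R|=0.93540 <1
  x=-11.806: |R|=0.91497 <1
  x=-10.762: |R|=0.88530 <1
  x=-9.144: |R|=0.82862 <1
  x=-16.499: |R|=1.00759 >1
  x=-16.460: |R|=1.00701 >1
  x=-16.426: |R|=1.00650 >1
Stable set (-16.0000, 0).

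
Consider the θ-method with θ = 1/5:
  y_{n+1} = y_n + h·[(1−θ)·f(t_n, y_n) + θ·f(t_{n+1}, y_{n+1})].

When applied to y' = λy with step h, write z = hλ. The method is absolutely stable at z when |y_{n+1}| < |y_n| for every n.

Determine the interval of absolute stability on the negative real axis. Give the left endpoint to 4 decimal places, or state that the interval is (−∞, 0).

Test eqn y'=λy, z=hλ:
  y_{n+1} = y_n + z·[4/5·y_n + 1/5·y_{n+1}] ⇒ (1 − 1/5z)y_{n+1} = (1 + 4/5z)y_n
  Hence R(z) = (1 + 4/5z)/(1 − 1/5z).

Solve |R(x)|<1 on ℝ⁻.
x=-0.32: |R|=0.6992
R=−1: 1+4/5x = −1+1/5x ⇒ -3/5x=2 ⇒ x=2/(-3/5)=-3.3333
Confirm numerically:
  x=-3.231: |R|=0.96270 <1
  x=-2.897: |R|=0.83424 <1
  x=-1.559: |R|=0.18844 <1
  x=-3.900: |R|=1.19101 >1
  x=-3.445: |R|=1.03967 >1
Interval (-3.3333, 0).

z∈(-3.3333,0).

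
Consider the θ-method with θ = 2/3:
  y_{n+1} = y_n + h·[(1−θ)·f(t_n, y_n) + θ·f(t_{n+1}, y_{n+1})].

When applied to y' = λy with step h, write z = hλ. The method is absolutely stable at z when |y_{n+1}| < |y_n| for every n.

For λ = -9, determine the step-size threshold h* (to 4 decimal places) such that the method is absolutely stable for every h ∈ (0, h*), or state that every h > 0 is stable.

On y'=λy, z=hλ:
  y_{n+1} = y_n + z·[1/3·y_n + 2/3·y_{n+1}] ⇒ (1 − 2/3z)y_{n+1} = (1 + 1/3z)y_n
  so R(z) = (1 + 1/3z)/(1 − 2/3z).

Need |R(x)|<1, x<0.
x=-0.44: |R|=0.6598
x=-2: |R|=0.1429
x=-10: |R|=0.3043
x=-100: |R|=0.4778
θ=2/3≥1/2 ⇒ |1+1/3x|<|1−2/3x| ∀x<0 ⇒ interval (−∞,0).

unbounded; (−∞, 0). Any h>0 works for λ=-9.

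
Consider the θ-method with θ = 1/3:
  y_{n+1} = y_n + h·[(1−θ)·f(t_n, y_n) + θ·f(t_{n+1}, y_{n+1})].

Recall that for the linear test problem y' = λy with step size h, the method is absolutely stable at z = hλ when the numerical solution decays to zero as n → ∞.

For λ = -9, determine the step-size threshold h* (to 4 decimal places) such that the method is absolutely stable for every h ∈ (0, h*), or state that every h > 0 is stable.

(-6.0000,0); λ=-9 ⇒ h* = (6)/9 = 0.6667.

On y'=λy, z=hλ:
  y_{n+1} = y_n + z·[2/3·y_n + 1/3·y_{n+1}] ⇒ (1 − 1/3z)y_{n+1} = (1 + 2/3z)y_n
  R(z) = (1 + 2/3z)/(1 − 1/3z).

Find x<0 with |R(x)|<1.
x=-1.52: |R|=0.0088
R=−1: 1+2/3x = −1+1/3x ⇒ -1/3x=2 ⇒ x=2/(-1/3)=-6.0000
Confirm numerically:
  x=-5.712: |R|=0.96694 <1
  x=-5.303: |R|=0.91605 <1
  x=-4.869: |R|=0.85627 <1
  x=-6.412: |R|=1.04377 >1
  x=-6.403: |R|=1.04286 >1
  x=-6.050: |R|=1.00552 >1
So |R|<1 on (-6.0000, 0).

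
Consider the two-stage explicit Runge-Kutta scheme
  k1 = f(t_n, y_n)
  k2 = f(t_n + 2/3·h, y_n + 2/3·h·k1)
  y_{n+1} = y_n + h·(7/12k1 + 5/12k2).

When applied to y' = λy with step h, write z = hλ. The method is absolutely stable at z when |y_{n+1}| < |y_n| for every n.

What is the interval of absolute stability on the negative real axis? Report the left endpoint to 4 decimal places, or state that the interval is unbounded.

z∈(-3.6000,0).

Set f=λy, z=hλ:
  k1=λy_n ⇒ h·k1=z·y_n;  k2=λ(1+2/3z)y_n ⇒ h·k2=z(1+2/3z)y_n
  y_{n+1}/y_n = 1 + 7/12z + 5/12z(1+2/3z) = 1 + z + 5/18z²
  ⇒ R(z) = 1 + z + 5/18z².

Need |R(x)|<1, x<0.
x=-1.49: |R|=0.1267
R=1: x+5/18x²=0 ⇒ x=−18/5=-3.6000; min R=1−1/(4·5/18)=0.1000>−1
Confirm numerically:
  x=-2.812: |R|=0.38448 <1
  x=-2.738: |R|=0.34440 <1
  x=-2.419: |R|=0.20643 <1
  x=-1.664: |R|=0.10514 <1
  x=-3.646: |R|=1.04659 >1
  x=-3.639: |R|=1.03942 >1
So |R|<1 on (-3.6000, 0).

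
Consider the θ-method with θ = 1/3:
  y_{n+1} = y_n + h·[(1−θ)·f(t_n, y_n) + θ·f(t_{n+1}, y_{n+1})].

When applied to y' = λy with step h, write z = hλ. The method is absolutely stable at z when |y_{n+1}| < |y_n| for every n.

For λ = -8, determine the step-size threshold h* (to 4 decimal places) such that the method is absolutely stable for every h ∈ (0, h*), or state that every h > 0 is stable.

(-6.0000,0); λ=-8 ⇒ h* = (6)/8 = 0.7500.

Test eqn y'=λy, z=hλ:
  y_{n+1} = y_n + z·[2/3·y_n + 1/3·y_{n+1}] ⇒ (1 − 1/3z)y_{n+1} = (1 + 2/3z)y_n
  R(z) = (1 + 2/3z)/(1 − 1/3z).

Find x<0 with |R(x)|<1.
x=-1.14: |R|=0.1739
R=−1: 1+2/3x = −1+1/3x ⇒ -1/3x=2 ⇒ x=2/(-1/3)=-6.0000
Confirm numerically:
  x=-4.168: |R|=0.74442 <1
  x=-3.785: |R|=0.67354 <1
  x=-2.681: |R|=0.41577 <1
  x=-6.355: |R|=1.03795 >1
  x=-6.221: |R|=1.02397 >1
  x=-6.040: |R|=1.00442 >1
So |R|<1 on (-6.0000, 0).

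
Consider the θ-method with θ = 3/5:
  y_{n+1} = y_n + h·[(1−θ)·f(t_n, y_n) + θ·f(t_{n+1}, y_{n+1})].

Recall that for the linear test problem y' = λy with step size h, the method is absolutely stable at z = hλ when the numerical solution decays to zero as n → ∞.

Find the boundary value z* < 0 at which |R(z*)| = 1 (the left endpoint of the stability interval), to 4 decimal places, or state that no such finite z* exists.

(−∞, 0) — no finite endpoint.

On y'=λy, z=hλ:
  y_{n+1} = y_n + z·[2/5·y_n + 3/5·y_{n+1}] ⇒ (1 − 3/5z)y_{n+1} = (1 + 2/5z)y_n
  Hence R(z) = (1 + 2/5z)/(1 − 3/5z).

Find x<0 with |R(x)|<1.
x=-1.56: |R|=0.1942
x=-2: |R|=0.0909
x=-10: |R|=0.4286
x=-100: |R|=0.6393
θ=3/5≥1/2 ⇒ |1+2/5x|<|1−3/5x| ∀x<0 ⇒ interval (−∞,0).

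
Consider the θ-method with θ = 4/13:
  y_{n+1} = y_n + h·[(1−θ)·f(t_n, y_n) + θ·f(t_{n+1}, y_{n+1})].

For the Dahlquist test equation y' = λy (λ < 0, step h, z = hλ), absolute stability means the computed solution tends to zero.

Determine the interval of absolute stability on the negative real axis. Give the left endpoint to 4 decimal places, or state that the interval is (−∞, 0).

On y'=λy, z=hλ:
  y_{n+1} = y_n + z·[9/13·y_n + 4/13·y_{n+1}] ⇒ (1 − 4/13z)y_{n+1} = (1 + 9/13z)y_n
  so R(z) = (1 + 9/13z)/(1 − 4/13z).

Boundary: |R(x)|=1, x<0.
x=-0.76: |R|=0.3840
R=−1: 1+9/13x = −1+4/13x ⇒ -5/13x=2 ⇒ x=2/(-5/13)=-5.2000
Confirm numerically:
  x=-4.344: |R|=0.85910 <1
  x=-3.814: |R|=0.75474 <1
  x=-2.751: |R|=0.48988 <1
  x=-5.551: |R|=1.04985 >1
  x=-5.317: |R|=1.01707 >1
Interval (-5.2000, 0).

(-5.2000, 0).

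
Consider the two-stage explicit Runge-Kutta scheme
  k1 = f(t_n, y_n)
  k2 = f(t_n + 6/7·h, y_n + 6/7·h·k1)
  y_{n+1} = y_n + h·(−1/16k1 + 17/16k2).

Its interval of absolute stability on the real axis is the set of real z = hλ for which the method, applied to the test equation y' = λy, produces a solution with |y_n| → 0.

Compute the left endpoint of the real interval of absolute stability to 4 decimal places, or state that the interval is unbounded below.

On y'=λy, z=hλ:
  k1=λy_n ⇒ h·k1=z·y_n;  k2=λ(1+6/7z)y_n ⇒ h·k2=z(1+6/7z)y_n
  y_{n+1}/y_n = 1 − 1/16z + 17/16z(1+6/7z) = 1 + z + 51/56z²
  Hence R(z) = 1 + z + 51/56z².

Boundary: |R(x)|=1, x<0.
x=-0.41: |R|=0.7431
R=1: x+51/56x²=0 ⇒ x=−56/51=-1.0980; min R=1−1/(4·51/56)=0.7255>−1
Confirm numerically:
  x=-0.698: |R|=0.74570 <1
  x=-0.672: |R|=0.73926 <1
  x=-0.609: |R|=0.72877 <1
  x=-1.658: |R|=1.84552 >1
  x=-1.165: |R|=1.07104 >1
  x=-1.137: |R|=1.04034 >1
Stable set (-1.0980, 0).

left endpoint -1.0980.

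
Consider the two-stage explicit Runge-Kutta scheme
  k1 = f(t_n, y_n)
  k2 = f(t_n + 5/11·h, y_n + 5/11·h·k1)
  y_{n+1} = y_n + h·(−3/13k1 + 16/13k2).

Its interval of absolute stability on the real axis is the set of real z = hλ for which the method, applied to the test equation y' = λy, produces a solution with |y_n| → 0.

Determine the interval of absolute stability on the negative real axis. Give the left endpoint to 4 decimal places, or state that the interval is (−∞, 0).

On y'=λy, z=hλ:
  k1=λy_n ⇒ h·k1=z·y_n;  k2=λ(1+5/11z)y_n ⇒ h·k2=z(1+5/11z)y_n
  y_{n+1}/y_n = 1 − 3/13z + 16/13z(1+5/11z) = 1 + z + 80/143z²
  R(z) = 1 + z + 80/143z².

Find x<0 with |R(x)|<1.
x=-1.13: |R|=0.5843
R=1: x+80/143x²=0 ⇒ x=−143/80=-1.7875; min R=1−1/(4·80/143)=0.5531>−1
Confirm numerically:
  x=-1.563: |R|=0.80370 <1
  x=-1.257: |R|=0.62694 <1
  x=-1.143: |R|=0.58788 <1
  x=-2.171: |R|=1.46578 >1
  x=-2.123: |R|=1.39847 >1
  x=-1.961: |R|=1.19034 >1
Stable set (-1.7875, 0).

(-1.7875, 0).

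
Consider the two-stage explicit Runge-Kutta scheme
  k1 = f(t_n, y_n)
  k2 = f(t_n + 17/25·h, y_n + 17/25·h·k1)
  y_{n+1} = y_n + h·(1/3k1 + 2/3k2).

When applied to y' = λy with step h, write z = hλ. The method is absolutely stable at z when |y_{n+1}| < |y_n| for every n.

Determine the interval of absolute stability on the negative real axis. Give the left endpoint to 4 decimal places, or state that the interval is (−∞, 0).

(-2.2059, 0).

On y'=λy, z=hλ:
  k1=λy_n ⇒ h·k1=z·y_n;  k2=λ(1+17/25z)y_n ⇒ h·k2=z(1+17/25z)y_n
  y_{n+1}/y_n = 1 + 1/3z + 2/3z(1+17/25z) = 1 + z + 34/75z²
  so R(z) = 1 + z + 34/75z².

Solve |R(x)|<1 on ℝ⁻.
x=-0.81: |R|=0.4874
R=1: x+34/75x²=0 ⇒ x=−75/34=-2.2059; min R=1−1/(4·34/75)=0.4485>−1
Confirm numerically:
  x=-2.132: |R|=0.92859 <1
  x=-1.963: |R|=0.78386 <1
  x=-0.884: |R|=0.47026 <1
  x=-2.503: |R|=1.33714 >1
  x=-2.430: |R|=1.24689 >1
  x=-2.285: |R|=1.08196 >1
Interval (-2.2059, 0).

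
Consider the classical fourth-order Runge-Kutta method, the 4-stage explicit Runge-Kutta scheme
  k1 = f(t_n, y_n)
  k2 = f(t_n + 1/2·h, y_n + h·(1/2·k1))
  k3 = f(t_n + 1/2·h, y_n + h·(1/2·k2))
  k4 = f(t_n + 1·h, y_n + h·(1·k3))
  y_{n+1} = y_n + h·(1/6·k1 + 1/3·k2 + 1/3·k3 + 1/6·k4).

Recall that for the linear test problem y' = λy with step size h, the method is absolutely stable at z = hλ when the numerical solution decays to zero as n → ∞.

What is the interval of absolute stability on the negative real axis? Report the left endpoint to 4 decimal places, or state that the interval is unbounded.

z∈(-2.7853,0).

With y'=λy (z=hλ):
  order 4, 4-stage ⇒ R(z)=1+z+z^2/2+z^3/6+z^4/24
  (e.g. R(-0.3)=0.74084, |R|=0.74084)

Boundary: |R(x)|=1, x<0.
x=-0.3: |R|=0.7408
|R(-2.86)|=1.1186 |R(-1.42)|=0.2804 |R(-1.25)|=0.3075
Bisect:
  x_lo=-3.4089 |R|=2.4258  x_hi=-0.3887 |R|=0.6780
  mid=-1.89879 |R|=0.30455 →hi
  mid=-2.65385 |R|=0.81925 →hi
  mid=-3.03138 |R|=1.43901 →lo
  mid=-2.84262 |R|=1.08992 →lo
  mid=-2.74824 |R|=0.94555 →hi
  mid=-2.79543 |R|=1.01539 →lo
  mid=-2.77183 |R|=0.97989 →hi
  mid=-2.78363 |R|=0.99749 →hi
  mid=-2.78953 |R|=1.00640 →lo
  mid=-2.78658 |R|=1.00194 →lo
  ...
  [-2.78547,-2.78529] ⇒ x*=-2.7853
Stable set (-2.7853, 0).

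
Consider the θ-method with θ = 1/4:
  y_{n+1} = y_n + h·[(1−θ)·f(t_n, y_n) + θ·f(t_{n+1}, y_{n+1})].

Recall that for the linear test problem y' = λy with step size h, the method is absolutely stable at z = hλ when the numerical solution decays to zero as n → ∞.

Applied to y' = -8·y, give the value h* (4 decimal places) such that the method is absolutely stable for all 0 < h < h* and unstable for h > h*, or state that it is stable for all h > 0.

(-4.0000,0); λ=-8 ⇒ h* = (4)/8 = 0.5000.

On y'=λy, z=hλ:
  y_{n+1} = y_n + z·[3/4·y_n + 1/4·y_{n+1}] ⇒ (1 − 1/4z)y_{n+1} = (1 + 3/4z)y_n
  Hence R(z) = (1 + 3/4z)/(1 − 1/4z).

Boundary: |R(x)|=1, x<0.
x=-1.13: |R|=0.1189
R=−1: 1+3/4x = −1+1/4x ⇒ -1/2x=2 ⇒ x=2/(-1/2)=-4.0000
Confirm numerically:
  x=-3.777: |R|=0.94265 <1
  x=-3.322: |R|=0.81480 <1
  x=-2.757: |R|=0.63209 <1
  x=-1.771: |R|=0.22752 <1
  x=-4.241: |R|=1.05849 >1
  x=-4.205: |R|=1.04997 >1
  x=-4.130: |R|=1.03198 >1
Stable set (-4.0000, 0).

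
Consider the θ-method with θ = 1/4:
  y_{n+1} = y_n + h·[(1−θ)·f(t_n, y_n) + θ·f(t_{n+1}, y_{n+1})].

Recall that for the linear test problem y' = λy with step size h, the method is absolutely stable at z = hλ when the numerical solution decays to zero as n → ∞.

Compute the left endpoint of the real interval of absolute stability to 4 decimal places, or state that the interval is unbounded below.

On y'=λy, z=hλ:
  y_{n+1} = y_n + z·[3/4·y_n + 1/4·y_{n+1}] ⇒ (1 − 1/4z)y_{n+1} = (1 + 3/4z)y_n
  so R(z) = (1 + 3/4z)/(1 − 1/4z).

Boundary: |R(x)|=1, x<0.
x=-1.27: |R|=0.0361
R=−1: 1+3/4x = −1+1/4x ⇒ -1/2x=2 ⇒ x=2/(-1/2)=-4.0000
Confirm numerically:
  x=-3.750: |R|=0.93548 <1
  x=-3.701: |R|=0.92235 <1
  x=-2.607: |R|=0.57833 <1
  x=-1.714: |R|=0.19986 <1
  x=-4.261: |R|=1.06319 >1
  x=-4.090: |R|=1.02225 >1
Interval (-4.0000, 0).

left endpoint -4.0000.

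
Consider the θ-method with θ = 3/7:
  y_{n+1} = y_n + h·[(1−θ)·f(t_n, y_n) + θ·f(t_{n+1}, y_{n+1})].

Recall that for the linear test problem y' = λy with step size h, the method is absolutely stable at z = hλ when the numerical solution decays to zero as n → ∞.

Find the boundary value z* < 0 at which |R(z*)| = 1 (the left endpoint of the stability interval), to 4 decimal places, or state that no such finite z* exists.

On y'=λy, z=hλ:
  y_{n+1} = y_n + z·[4/7·y_n + 3/7·y_{n+1}] ⇒ (1 − 3/7z)y_{n+1} = (1 + 4/7z)y_n
  so R(z) = (1 + 4/7z)/(1 − 3/7z).

Find x<0 with |R(x)|<1.
x=-1.74: |R|=0.0033
R=−1: 1+4/7x = −1+3/7x ⇒ -1/7x=2 ⇒ x=2/(-1/7)=-14.0000
Confirm numerically:
  x=-13.838: |R|=0.99666 <1
  x=-11.400: |R|=0.93689 <1
  x=-10.821: |R|=0.91944 <1
  x=-9.468: |R|=0.87199 <1
  x=-14.474: |R|=1.00940 >1
  x=-14.375: |R|=1.00748 >1
  x=-14.171: |R|=1.00345 >1
Stable set (-14.0000, 0).

z* = -14.0000.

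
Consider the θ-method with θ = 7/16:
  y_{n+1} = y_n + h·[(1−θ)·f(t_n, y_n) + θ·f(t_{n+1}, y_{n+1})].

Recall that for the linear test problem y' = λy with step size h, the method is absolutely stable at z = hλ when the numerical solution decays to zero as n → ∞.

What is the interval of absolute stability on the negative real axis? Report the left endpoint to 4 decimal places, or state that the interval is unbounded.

Test eqn y'=λy, z=hλ:
  y_{n+1} = y_n + z·[9/16·y_n + 7/16·y_{n+1}] ⇒ (1 − 7/16z)y_{n+1} = (1 + 9/16z)y_n
  so R(z) = (1 + 9/16z)/(1 − 7/16z).

Need |R(x)|<1, x<0.
x=-1.4: |R|=0.1318
R=−1: 1+9/16x = −1+7/16x ⇒ -1/8x=2 ⇒ x=2/(-1/8)=-16.0000
Confirm numerically:
  x=-15.521: |R|=0.99231 <1
  x=-13.875: |R|=0.96243 <1
  x=-8.353: |R|=0.79463 <1
  x=-7.692: |R|=0.76210 <1
  x=-16.399: |R|=1.00610 >1
  x=-16.143: |R|=1.00222 >1
Interval (-16.0000, 0).

z∈(-16.0000,0).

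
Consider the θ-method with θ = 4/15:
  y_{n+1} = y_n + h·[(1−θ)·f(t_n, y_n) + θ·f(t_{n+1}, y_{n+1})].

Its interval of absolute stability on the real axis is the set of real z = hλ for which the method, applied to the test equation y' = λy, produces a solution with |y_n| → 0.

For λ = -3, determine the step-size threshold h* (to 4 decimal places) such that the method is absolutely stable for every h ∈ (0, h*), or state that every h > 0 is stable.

Set f=λy, z=hλ:
  y_{n+1} = y_n + z·[11/15·y_n + 4/15·y_{n+1}] ⇒ (1 − 4/15z)y_{n+1} = (1 + 11/15z)y_n
  R(z) = (1 + 11/15z)/(1 − 4/15z).

Solve |R(x)|<1 on ℝ⁻.
x=-1.23: |R|=0.0738
R=−1: 1+11/15x = −1+4/15x ⇒ -7/15x=2 ⇒ x=2/(-7/15)=-4.2857
Confirm numerically:
  x=-4.240: |R|=0.98999 <1
  x=-3.269: |R|=0.74651 <1
  x=-2.506: |R|=0.50216 <1
  x=-2.076: |R|=0.33625 <1
  x=-4.883: |R|=1.12108 >1
  x=-4.666: |R|=1.07908 >1
Interval (-4.2857, 0).

(-4.2857,0); λ=-3 ⇒ h* = (30/7)/3 = 1.4286.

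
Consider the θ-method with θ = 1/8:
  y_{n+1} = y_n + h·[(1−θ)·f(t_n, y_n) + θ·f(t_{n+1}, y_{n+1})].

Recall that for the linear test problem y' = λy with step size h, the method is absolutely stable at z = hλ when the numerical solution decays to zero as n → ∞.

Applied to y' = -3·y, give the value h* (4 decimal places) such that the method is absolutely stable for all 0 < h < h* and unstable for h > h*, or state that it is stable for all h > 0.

Test eqn y'=λy, z=hλ:
  y_{n+1} = y_n + z·[7/8·y_n + 1/8·y_{n+1}] ⇒ (1 − 1/8z)y_{n+1} = (1 + 7/8z)y_n
  Hence R(z) = (1 + 7/8z)/(1 − 1/8z).

Solve |R(x)|<1 on ℝ⁻.
x=-1.61: |R|=0.3403
R=−1: 1+7/8x = −1+1/8x ⇒ -3/4x=2 ⇒ x=2/(-3/4)=-2.6667
Confirm numerically:
  x=-2.587: |R|=0.95485 <1
  x=-2.357: |R|=0.82060 <1
  x=-2.104: |R|=0.66587 <1
  x=-1.509: |R|=0.26953 <1
  x=-3.122: |R|=1.24564 >1
  x=-2.949: |R|=1.15472 >1
Stable set (-2.6667, 0).

(-2.6667,0); λ=-3 ⇒ h* = (8/3)/3 = 0.8889.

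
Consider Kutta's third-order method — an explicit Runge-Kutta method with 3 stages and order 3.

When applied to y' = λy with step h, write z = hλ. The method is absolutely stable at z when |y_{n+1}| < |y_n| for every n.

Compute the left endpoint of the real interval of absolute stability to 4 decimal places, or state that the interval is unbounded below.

left endpoint -2.5127.

Test eqn y'=λy, z=hλ:
  order 3, 3-stage ⇒ R(z)=1+z+z^2/2+z^3/6
  (e.g. R(-0.61)=0.53822, |R|=0.53822)

Find x<0 with |R(x)|<1.
x=-0.61: |R|=0.5382
|R(-2.1)|=0.4385 |R(-1.56)|=0.0241 |R(-0.94)|=0.3634
Bisect:
  x_lo=-2.9978 |R|=1.9945  x_hi=-0.3248 |R|=0.7222
  mid=-1.66130 |R|=0.04552 →hi
  mid=-2.32955 |R|=0.72315 →hi
  mid=-2.66368 |R|=1.26596 →lo
  mid=-2.49661 |R|=0.97367 →hi
  mid=-2.58014 |R|=1.11430 →lo
  mid=-2.53838 |R|=1.04265 →lo
  mid=-2.51750 |R|=1.00783 →lo
  ...
  [-2.51276,-2.51260] ⇒ x*=-2.5127
Stable set (-2.5127, 0).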